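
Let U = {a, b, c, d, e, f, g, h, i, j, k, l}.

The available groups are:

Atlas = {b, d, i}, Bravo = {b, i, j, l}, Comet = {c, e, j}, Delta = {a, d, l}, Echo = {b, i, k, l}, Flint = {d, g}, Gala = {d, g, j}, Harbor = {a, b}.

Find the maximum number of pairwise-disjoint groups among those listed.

Comet, Echo, Flint are pairwise disjoint (Comet={c,e,j}; Echo={b,i,k,l}; Flint={d,g}).
Every remaining group overlaps one of these, and no 4 of the listed groups are pairwise disjoint, so 3 is the maximum.

3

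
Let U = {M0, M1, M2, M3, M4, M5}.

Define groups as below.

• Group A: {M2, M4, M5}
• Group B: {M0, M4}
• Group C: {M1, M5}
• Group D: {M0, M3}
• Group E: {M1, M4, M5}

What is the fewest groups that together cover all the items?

A and D and E together: A ∪ D ∪ E = {M0, M1, M2, M3, M4, M5} — every item is covered.
Only A contains M2, so A is forced; the remaining 3 items need at least 2 more groups (each remaining group adds at most 2) — so at least 3 groups are needed, and 3 is optimal.

3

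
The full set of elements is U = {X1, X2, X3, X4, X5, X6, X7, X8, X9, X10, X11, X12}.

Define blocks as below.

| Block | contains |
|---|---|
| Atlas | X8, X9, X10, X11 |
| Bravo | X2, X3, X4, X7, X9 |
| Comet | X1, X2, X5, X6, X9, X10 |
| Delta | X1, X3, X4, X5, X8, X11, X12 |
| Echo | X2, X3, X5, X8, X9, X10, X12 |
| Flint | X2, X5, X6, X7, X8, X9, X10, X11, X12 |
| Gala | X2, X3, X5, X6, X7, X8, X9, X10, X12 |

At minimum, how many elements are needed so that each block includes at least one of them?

2

Take H = {X3, X10}. Each listed block contains at least one of these, so H is a hitting set of size 2.
No single element lies in every block, so at least 2 are needed and 2 is optimal.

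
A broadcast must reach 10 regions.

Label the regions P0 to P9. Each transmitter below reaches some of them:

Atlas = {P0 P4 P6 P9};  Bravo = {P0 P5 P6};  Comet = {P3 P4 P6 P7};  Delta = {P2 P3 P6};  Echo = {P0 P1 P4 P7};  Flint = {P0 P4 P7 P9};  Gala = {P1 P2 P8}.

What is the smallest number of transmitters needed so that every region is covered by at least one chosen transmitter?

4

Take {Bravo, Comet, Flint, Gala}. Their union is {P0, P1, P2, P3, P4, P5, P6, P7, P8, P9}, which is all 10 regions.
Only Bravo contains P5, so Bravo is forced; the remaining 7 regions need at least 3 more transmitters (each remaining transmitter adds at most 3) — so at least 4 transmitters are needed, and 4 is optimal.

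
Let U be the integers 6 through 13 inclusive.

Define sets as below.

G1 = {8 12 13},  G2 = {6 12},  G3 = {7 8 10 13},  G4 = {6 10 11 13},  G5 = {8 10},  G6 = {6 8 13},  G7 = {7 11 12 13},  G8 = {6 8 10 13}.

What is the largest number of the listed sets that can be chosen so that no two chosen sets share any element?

2

G2, G5 are pairwise disjoint (G2={6,12}; G5={8,10}).
Every remaining set overlaps one of these, and no 3 of the listed sets are pairwise disjoint, so 2 is the maximum.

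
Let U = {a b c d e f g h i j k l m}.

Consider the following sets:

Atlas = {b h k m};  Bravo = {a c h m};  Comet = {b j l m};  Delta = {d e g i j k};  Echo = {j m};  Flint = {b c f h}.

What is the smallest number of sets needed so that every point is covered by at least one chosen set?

Bravo and Comet and Delta and Flint together: Bravo ∪ Comet ∪ Delta ∪ Flint = {a, b, c, d, e, f, g, h, i, j, k, l, m} — every point is covered.
No 3 of the 6 sets cover everything (all 20 combinations miss at least one point), so 4 is optimal.

4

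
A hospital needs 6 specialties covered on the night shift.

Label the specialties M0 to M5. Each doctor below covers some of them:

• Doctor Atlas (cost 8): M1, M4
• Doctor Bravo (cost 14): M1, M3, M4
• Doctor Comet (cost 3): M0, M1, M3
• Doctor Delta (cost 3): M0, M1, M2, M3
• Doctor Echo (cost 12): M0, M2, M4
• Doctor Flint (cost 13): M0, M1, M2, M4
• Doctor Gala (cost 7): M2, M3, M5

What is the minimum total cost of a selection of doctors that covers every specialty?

Atlas, Delta, Gala together cover every specialty (Atlas ∪ Delta ∪ Gala = {M0, M1, M2, M3, M4, M5}); total cost 8 + 3 + 7 = 18.
No covering selection has total cost below 18.

18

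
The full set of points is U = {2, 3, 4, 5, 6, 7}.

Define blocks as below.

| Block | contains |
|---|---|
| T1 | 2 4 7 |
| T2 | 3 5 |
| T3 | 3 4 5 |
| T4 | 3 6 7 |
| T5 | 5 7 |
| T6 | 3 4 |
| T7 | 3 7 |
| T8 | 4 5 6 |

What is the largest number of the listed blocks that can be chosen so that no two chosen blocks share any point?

2

T1, T2 are pairwise disjoint (T1={2,4,7}; T2={3,5}).
Every remaining block overlaps one of these, and no 3 of the listed blocks are pairwise disjoint, so 2 is the maximum.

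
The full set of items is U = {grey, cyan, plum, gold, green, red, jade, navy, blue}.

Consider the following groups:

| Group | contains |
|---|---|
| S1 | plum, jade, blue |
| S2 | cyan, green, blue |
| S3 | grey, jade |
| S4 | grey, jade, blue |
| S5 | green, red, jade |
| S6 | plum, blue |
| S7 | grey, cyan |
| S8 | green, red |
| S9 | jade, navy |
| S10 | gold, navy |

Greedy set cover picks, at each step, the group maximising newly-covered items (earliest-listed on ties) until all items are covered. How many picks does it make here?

Greedy: pick S1 (covers 3 new) → pick S2 (covers 2 new) → pick S10 (covers 2 new) → pick S3 (covers 1 new) → pick S5 (covers 1 new). Total picks: 5.
(The true minimum cover uses only 4 groups, so greedy is not optimal here.)

5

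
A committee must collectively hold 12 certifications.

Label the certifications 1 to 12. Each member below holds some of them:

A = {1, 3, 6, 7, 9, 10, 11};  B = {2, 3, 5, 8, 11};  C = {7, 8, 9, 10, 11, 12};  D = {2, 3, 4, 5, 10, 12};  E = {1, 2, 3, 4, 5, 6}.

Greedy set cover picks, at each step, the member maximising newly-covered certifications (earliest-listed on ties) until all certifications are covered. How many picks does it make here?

3

Greedy: pick A (covers 7 new) → pick D (covers 4 new) → pick B (covers 1 new). Total picks: 3.
(The true minimum cover uses only 2 members, so greedy is not optimal here.)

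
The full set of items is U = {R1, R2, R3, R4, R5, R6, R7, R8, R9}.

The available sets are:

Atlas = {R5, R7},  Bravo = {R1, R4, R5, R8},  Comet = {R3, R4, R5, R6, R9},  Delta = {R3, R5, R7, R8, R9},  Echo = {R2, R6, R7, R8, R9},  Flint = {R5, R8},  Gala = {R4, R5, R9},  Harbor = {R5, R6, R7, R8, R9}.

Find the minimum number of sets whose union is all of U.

Bravo and Comet and Echo together: Bravo ∪ Comet ∪ Echo = {R1, R2, R3, R4, R5, R6, R7, R8, R9} — every item is covered.
Only Bravo contains R1, so Bravo is forced; the remaining 5 items need at least 2 more sets (each remaining set adds at most 4) — so at least 3 sets are needed, and 3 is optimal.

3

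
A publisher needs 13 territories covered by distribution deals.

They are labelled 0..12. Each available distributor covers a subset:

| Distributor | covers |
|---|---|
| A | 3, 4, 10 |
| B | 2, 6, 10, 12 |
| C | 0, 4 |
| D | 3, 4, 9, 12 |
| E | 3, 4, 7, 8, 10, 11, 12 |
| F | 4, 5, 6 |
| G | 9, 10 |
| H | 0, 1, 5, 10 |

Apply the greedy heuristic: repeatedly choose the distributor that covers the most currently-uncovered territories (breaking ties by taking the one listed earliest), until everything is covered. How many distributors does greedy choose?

4

Greedy: pick E (covers 7 new) → pick H (covers 3 new) → pick B (covers 2 new) → pick D (covers 1 new). Total picks: 4.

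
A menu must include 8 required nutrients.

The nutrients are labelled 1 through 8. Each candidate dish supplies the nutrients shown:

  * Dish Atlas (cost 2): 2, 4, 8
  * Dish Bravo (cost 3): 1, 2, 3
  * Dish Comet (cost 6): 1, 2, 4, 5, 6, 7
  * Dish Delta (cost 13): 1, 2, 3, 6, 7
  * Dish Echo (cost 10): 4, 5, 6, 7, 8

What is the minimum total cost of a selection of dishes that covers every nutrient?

11

Atlas, Bravo, Comet together cover every nutrient (Atlas ∪ Bravo ∪ Comet = {1, 2, 3, 4, 5, 6, 7, 8}); total cost 2 + 3 + 6 = 11.
No covering selection has total cost below 11.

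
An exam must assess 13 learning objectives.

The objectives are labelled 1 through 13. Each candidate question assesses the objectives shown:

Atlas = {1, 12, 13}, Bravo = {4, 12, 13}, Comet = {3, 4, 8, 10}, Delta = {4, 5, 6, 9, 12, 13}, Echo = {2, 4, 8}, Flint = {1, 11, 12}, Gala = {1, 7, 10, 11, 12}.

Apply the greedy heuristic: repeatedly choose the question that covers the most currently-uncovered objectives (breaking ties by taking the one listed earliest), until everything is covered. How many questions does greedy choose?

4

Greedy: pick Delta (covers 6 new) → pick Gala (covers 4 new) → pick Comet (covers 2 new) → pick Echo (covers 1 new). Total picks: 4.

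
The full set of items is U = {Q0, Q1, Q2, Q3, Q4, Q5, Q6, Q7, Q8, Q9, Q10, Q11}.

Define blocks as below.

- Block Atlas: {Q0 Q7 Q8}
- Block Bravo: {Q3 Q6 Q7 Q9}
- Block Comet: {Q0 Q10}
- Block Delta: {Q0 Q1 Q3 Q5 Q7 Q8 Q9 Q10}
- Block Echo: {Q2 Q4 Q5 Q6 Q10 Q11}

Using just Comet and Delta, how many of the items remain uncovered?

4

Union of Comet, Delta = {Q0, Q1, Q3, Q5, Q7, Q8, Q9, Q10}.
Not covered: Q2, Q4, Q6, Q11 — 4 items.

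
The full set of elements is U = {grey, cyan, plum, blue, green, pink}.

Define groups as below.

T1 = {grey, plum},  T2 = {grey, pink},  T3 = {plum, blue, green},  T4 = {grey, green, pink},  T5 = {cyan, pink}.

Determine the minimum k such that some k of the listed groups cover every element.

3

T2 and T3 and T5 together: T2 ∪ T3 ∪ T5 = {grey, cyan, plum, blue, green, pink} — every element is covered.
Only T5 contains cyan, so T5 is forced; the remaining 4 elements need at least 2 more groups (each remaining group adds at most 3) — so at least 3 groups are needed, and 3 is optimal.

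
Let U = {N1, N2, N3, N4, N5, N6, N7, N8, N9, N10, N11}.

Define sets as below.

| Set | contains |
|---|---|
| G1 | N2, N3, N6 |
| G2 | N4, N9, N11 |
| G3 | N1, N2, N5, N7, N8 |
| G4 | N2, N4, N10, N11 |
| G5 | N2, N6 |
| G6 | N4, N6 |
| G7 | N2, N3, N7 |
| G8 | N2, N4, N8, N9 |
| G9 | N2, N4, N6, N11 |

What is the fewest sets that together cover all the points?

4

G1 and G3 and G4 and G8 together: G1 ∪ G3 ∪ G4 ∪ G8 = {N1, N2, N3, N4, N5, N6, N7, N8, N9, N10, N11} — every point is covered.
No 3 of the 9 sets cover everything (all 84 combinations miss at least one point), so 4 is optimal.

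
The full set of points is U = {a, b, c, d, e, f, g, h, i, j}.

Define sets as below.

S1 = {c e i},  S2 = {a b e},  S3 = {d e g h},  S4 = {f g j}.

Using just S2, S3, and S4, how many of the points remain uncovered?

2

Union of S2, S3, S4 = {a, b, d, e, f, g, h, j}.
Not covered: c, i — 2 points.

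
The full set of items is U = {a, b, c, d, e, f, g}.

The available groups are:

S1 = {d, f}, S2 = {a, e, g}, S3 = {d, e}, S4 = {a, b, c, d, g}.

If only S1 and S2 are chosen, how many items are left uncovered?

2

Union of S1, S2 = {a, d, e, f, g}.
Not covered: b, c — 2 items.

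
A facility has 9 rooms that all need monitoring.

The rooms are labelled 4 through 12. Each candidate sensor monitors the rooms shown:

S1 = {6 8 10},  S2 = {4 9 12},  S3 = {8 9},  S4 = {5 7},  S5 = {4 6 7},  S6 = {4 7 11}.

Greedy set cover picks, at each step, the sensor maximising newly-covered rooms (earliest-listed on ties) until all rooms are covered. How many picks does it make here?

4

Greedy: pick S1 (covers 3 new) → pick S2 (covers 3 new) → pick S4 (covers 2 new) → pick S6 (covers 1 new). Total picks: 4.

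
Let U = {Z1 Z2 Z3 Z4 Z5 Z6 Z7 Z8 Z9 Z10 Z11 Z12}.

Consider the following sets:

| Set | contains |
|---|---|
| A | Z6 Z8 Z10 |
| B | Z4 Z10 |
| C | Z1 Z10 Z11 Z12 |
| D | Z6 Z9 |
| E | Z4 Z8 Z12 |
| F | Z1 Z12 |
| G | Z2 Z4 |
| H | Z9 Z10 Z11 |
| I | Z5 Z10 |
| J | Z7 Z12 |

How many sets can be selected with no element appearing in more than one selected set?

4

D, F, G, I are pairwise disjoint (D={Z6,Z9}; F={Z1,Z12}; G={Z2,Z4}; I={Z5,Z10}).
Every remaining set overlaps one of these, and no 5 of the listed sets are pairwise disjoint, so 4 is the maximum.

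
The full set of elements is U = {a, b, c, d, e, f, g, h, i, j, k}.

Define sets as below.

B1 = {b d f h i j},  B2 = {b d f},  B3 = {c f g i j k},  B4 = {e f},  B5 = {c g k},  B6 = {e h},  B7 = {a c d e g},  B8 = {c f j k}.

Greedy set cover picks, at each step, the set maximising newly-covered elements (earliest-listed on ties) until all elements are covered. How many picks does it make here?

Greedy: pick B1 (covers 6 new) → pick B7 (covers 4 new) → pick B3 (covers 1 new). Total picks: 3.

3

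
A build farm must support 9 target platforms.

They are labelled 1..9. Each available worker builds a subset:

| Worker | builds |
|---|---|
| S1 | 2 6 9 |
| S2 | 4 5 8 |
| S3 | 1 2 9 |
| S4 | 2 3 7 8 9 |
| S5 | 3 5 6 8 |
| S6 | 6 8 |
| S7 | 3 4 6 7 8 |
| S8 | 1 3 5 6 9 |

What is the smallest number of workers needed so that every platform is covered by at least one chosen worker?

3

Take {S2, S4, S8}. Their union is {1, 2, 3, 4, 5, 6, 7, 8, 9}, which is all 9 platforms.
No 2 of the 8 workers cover everything (all 28 combinations miss at least one platform), so 3 is optimal.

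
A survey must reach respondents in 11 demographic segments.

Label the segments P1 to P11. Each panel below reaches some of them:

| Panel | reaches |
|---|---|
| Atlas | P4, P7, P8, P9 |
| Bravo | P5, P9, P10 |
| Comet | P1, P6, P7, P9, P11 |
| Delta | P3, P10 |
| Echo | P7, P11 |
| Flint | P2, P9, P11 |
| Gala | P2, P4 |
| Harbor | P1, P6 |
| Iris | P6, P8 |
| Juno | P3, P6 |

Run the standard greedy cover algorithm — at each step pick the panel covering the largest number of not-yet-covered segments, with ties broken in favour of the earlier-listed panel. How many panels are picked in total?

Greedy: pick Comet (covers 5 new) → pick Atlas (covers 2 new) → pick Bravo (covers 2 new) → pick Delta (covers 1 new) → pick Flint (covers 1 new). Total picks: 5.

5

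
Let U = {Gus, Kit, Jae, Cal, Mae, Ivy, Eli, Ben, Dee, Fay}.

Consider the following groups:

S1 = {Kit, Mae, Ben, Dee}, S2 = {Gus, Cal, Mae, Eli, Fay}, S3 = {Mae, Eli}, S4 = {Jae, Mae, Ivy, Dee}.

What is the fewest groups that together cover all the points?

3

Take {S1, S2, S4}. Their union is {Gus, Kit, Jae, Cal, Mae, Ivy, Eli, Ben, Dee, Fay}, which is all 10 points.
Only S2 contains Gus, so S2 is forced; the remaining 5 points need at least 2 more groups (each remaining group adds at most 3) — so at least 3 groups are needed, and 3 is optimal.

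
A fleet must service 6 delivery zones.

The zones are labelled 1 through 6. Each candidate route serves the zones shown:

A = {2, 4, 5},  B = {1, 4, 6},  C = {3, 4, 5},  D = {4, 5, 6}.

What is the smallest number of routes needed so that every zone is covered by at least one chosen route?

3

Take {A, B, C}. Their union is {1, 2, 3, 4, 5, 6}, which is all 6 zones.
Only B contains 1, so B is forced; the remaining 3 zones need at least 2 more routes (each remaining route adds at most 2) — so at least 3 routes are needed, and 3 is optimal.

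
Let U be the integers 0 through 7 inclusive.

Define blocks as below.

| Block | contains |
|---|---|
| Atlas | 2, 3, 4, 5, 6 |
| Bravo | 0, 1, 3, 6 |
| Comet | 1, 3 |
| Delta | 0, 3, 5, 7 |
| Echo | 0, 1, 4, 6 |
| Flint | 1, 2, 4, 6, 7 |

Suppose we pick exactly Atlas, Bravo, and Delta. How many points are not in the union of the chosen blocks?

Union of Atlas, Bravo, Delta = {0, 1, 2, 3, 4, 5, 6, 7} — that's every point, so 0 are uncovered.

0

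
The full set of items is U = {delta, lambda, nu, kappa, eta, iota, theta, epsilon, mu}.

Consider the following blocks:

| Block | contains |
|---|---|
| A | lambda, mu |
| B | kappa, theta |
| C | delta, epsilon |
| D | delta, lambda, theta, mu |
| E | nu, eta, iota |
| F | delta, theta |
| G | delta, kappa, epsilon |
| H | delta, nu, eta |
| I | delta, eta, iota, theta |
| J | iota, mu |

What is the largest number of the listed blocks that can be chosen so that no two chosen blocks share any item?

A, B, C, E are pairwise disjoint (A={lambda,mu}; B={kappa,theta}; C={delta,epsilon}; E={nu,eta,iota}).
Every remaining block overlaps one of these, and no 5 of the listed blocks are pairwise disjoint, so 4 is the maximum.

4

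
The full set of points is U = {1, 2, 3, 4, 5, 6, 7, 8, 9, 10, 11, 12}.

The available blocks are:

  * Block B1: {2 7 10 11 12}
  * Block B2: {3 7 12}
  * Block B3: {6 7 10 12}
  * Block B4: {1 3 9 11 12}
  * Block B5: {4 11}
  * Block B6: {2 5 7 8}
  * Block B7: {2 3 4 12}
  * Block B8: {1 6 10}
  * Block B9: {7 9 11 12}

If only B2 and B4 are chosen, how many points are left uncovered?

6

Union of B2, B4 = {1, 3, 7, 9, 11, 12}.
Not covered: 2, 4, 5, 6, 8, 10 — 6 points.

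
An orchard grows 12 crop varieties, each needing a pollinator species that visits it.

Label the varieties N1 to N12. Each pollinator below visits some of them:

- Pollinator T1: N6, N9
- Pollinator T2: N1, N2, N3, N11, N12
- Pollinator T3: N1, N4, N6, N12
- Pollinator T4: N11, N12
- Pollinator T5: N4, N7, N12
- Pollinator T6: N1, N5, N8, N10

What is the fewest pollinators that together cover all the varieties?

4

Take {T1, T2, T5, T6}. Their union is {N1, N2, N3, N4, N5, N6, N7, N8, N9, N10, N11, N12}, which is all 12 varieties.
Only T2 contains N2, so T2 is forced; the remaining 7 varieties need at least 3 more pollinators (each remaining pollinator adds at most 3) — so at least 4 pollinators are needed, and 4 is optimal.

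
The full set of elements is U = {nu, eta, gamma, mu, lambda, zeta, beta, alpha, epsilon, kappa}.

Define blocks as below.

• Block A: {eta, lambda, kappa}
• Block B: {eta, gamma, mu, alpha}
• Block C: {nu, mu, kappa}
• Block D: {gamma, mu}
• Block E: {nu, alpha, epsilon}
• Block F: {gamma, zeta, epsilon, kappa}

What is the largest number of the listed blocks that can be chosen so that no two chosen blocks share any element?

3

A, D, E are pairwise disjoint (A={eta,lambda,kappa}; D={gamma,mu}; E={nu,alpha,epsilon}).
Every remaining block overlaps one of these, and no 4 of the listed blocks are pairwise disjoint, so 3 is the maximum.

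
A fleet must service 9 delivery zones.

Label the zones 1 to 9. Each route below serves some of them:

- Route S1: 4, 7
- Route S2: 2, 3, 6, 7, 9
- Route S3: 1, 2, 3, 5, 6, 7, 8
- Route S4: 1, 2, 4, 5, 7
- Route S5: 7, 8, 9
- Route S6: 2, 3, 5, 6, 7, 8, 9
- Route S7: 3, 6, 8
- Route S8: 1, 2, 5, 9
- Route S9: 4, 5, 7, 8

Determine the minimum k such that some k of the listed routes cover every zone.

2

S4 and S6 together: S4 ∪ S6 = {1, 2, 3, 4, 5, 6, 7, 8, 9} — every zone is covered.
No single route has all 9 zones (the largest, S3, has 7), so 2 is optimal.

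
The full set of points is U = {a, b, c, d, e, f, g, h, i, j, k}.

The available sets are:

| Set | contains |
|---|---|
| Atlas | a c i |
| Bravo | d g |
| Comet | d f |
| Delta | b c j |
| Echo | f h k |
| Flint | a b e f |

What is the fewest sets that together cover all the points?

Take {Atlas, Bravo, Delta, Echo, Flint}. Their union is {a, b, c, d, e, f, g, h, i, j, k}, which is all 11 points.
Only Flint contains e, so Flint is forced; the remaining 7 points need at least 4 more sets (each remaining set adds at most 2) — so at least 5 sets are needed, and 5 is optimal.

5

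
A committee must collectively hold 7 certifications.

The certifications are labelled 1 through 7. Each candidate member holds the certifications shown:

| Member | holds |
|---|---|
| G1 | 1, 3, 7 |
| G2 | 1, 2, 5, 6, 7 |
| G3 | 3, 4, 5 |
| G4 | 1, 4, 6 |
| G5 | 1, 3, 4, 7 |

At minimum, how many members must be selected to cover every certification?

2

G2 and G5 together: G2 ∪ G5 = {1, 2, 3, 4, 5, 6, 7} — every certification is covered.
No single member has all 7 certifications (the largest, G2, has 5), so 2 is optimal.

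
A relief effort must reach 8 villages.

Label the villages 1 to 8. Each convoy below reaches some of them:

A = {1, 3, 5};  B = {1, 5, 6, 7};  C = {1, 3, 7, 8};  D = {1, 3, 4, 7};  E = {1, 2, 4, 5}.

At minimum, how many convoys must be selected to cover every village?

Take {B, C, E}. Their union is {1, 2, 3, 4, 5, 6, 7, 8}, which is all 8 villages.
Only E contains 2, so E is forced; the remaining 4 villages need at least 2 more convoys (each remaining convoy adds at most 3) — so at least 3 convoys are needed, and 3 is optimal.

3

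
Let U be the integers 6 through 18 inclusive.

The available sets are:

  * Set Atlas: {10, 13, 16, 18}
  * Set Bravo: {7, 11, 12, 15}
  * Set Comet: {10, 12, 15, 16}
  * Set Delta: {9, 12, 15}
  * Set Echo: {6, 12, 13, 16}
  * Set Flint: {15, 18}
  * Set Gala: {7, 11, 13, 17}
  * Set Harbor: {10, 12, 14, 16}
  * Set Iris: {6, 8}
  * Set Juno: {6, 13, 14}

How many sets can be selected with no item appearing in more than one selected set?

Flint, Gala, Harbor, Iris are pairwise disjoint (Flint={15,18}; Gala={7,11,13,17}; Harbor={10,12,14,16}; Iris={6,8}).
Every remaining set overlaps one of these, and no 5 of the listed sets are pairwise disjoint, so 4 is the maximum.

4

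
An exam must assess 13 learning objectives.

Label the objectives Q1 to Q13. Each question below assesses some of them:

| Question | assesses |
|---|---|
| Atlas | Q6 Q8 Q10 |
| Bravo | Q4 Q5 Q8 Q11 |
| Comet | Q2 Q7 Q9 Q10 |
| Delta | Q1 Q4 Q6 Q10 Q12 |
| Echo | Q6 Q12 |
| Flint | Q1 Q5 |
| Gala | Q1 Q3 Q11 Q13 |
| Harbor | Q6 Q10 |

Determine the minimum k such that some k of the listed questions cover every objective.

Take {Bravo, Comet, Delta, Gala}. Their union is {Q1, Q2, Q3, Q4, Q5, Q6, Q7, Q8, Q9, Q10, Q11, Q12, Q13}, which is all 13 objectives.
Only Comet contains Q2, so Comet is forced; the remaining 9 objectives need at least 3 more questions (each remaining question adds at most 4) — so at least 4 questions are needed, and 4 is optimal.

4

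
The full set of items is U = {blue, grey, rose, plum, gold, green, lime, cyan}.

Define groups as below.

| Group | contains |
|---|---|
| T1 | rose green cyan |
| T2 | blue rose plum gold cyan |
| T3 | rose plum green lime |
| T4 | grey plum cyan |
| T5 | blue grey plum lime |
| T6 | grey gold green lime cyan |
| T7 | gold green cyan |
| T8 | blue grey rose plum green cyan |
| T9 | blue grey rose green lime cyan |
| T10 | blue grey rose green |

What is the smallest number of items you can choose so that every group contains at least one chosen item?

H = {plum, green} meets every group (each contains at least one member of H), and |H| = 2.
The groups T1, T5 are pairwise disjoint, so any hitting set needs a separate item for each — at least 2. Hence 2 is optimal.

2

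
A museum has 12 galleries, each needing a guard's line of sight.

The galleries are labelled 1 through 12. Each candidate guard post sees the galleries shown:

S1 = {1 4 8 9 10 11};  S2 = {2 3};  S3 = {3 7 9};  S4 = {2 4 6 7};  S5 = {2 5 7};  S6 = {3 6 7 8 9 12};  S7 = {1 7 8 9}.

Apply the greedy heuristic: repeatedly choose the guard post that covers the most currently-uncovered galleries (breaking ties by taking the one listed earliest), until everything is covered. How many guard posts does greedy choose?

Greedy: pick S1 (covers 6 new) → pick S6 (covers 4 new) → pick S5 (covers 2 new). Total picks: 3.

3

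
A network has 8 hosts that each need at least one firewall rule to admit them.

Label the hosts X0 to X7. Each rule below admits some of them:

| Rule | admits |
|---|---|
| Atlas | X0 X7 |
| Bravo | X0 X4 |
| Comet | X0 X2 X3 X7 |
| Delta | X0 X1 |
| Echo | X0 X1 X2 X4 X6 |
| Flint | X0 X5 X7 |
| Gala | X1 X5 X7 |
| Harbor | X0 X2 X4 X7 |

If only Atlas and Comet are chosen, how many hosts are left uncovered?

4

Union of Atlas, Comet = {X0, X2, X3, X7}.
Not covered: X1, X4, X5, X6 — 4 hosts.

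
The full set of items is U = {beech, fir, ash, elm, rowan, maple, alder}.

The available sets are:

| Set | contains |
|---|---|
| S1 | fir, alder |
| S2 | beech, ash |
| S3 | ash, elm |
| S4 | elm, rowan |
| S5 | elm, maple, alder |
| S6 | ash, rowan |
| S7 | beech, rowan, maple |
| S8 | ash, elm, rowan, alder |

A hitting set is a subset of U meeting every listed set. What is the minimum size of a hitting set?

Take H = {ash, rowan, alder}. Each listed set contains at least one of these, so H is a hitting set of size 3.
The sets S1, S2, S4 are pairwise disjoint, so any hitting set needs a separate item for each — at least 3. Hence 3 is optimal.

3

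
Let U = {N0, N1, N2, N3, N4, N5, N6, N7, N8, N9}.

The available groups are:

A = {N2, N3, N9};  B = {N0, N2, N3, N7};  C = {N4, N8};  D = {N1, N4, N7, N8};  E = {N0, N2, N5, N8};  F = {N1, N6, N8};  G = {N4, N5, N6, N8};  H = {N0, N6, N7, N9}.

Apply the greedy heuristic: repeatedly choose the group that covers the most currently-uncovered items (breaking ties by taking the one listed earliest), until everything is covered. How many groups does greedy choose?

Greedy: pick B (covers 4 new) → pick G (covers 4 new) → pick A (covers 1 new) → pick D (covers 1 new). Total picks: 4.

4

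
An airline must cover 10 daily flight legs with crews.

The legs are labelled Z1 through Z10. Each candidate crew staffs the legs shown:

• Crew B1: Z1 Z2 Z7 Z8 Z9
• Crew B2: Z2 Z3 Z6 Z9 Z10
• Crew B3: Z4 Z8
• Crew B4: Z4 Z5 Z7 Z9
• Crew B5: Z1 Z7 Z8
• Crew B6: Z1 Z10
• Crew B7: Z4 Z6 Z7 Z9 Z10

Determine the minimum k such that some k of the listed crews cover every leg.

B2 and B4 and B5 together: B2 ∪ B4 ∪ B5 = {Z1, Z2, Z3, Z4, Z5, Z6, Z7, Z8, Z9, Z10} — every leg is covered.
Only B2 contains Z3, so B2 is forced; the remaining 5 legs need at least 2 more crews (each remaining crew adds at most 3) — so at least 3 crews are needed, and 3 is optimal.

3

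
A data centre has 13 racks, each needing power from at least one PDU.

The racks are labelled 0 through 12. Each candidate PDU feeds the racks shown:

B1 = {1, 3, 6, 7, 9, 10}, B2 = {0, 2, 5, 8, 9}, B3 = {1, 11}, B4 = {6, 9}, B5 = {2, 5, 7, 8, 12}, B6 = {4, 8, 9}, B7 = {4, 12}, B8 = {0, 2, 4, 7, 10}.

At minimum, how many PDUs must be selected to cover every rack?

4

B1 and B3 and B5 and B8 together: B1 ∪ B3 ∪ B5 ∪ B8 = {0, 1, 2, 3, 4, 5, 6, 7, 8, 9, 10, 11, 12} — every rack is covered.
Only B3 contains 11, so B3 is forced; the remaining 11 racks need at least 3 more PDUs (each remaining PDU adds at most 5) — so at least 4 PDUs are needed, and 4 is optimal.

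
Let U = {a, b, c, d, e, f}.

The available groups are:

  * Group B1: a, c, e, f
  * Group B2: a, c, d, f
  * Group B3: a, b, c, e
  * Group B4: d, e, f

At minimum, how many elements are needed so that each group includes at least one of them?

H = {a, d} meets every group (each contains at least one member of H), and |H| = 2.
No single element lies in every group, so at least 2 are needed and 2 is optimal.

2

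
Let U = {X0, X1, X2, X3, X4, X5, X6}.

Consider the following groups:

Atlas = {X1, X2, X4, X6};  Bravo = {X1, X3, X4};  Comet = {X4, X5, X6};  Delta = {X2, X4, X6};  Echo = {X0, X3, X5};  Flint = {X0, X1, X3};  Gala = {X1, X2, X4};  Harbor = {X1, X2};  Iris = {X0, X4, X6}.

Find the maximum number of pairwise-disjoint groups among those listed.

Comet, Flint are pairwise disjoint (Comet={X4,X5,X6}; Flint={X0,X1,X3}).
Every remaining group overlaps one of these, and no 3 of the listed groups are pairwise disjoint, so 2 is the maximum.

2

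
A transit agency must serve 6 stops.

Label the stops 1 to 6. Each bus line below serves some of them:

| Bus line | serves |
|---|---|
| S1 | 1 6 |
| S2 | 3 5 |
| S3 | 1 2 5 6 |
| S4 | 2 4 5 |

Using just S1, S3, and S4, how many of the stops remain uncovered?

Union of S1, S3, S4 = {1, 2, 4, 5, 6}.
Not covered: 3 — 1 stop.

1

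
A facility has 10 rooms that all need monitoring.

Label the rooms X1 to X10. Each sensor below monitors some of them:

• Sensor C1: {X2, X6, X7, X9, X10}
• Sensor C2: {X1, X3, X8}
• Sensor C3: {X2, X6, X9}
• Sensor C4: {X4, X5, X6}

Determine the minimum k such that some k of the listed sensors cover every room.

3

Take {C1, C2, C4}. Their union is {X1, X2, X3, X4, X5, X6, X7, X8, X9, X10}, which is all 10 rooms.
Only C2 contains X1, so C2 is forced; the remaining 7 rooms need at least 2 more sensors (each remaining sensor adds at most 5) — so at least 3 sensors are needed, and 3 is optimal.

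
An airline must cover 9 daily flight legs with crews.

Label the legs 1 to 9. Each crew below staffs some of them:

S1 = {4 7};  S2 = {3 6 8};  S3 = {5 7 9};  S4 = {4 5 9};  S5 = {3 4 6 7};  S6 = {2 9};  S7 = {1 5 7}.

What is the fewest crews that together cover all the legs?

S2 and S4 and S6 and S7 together: S2 ∪ S4 ∪ S6 ∪ S7 = {1, 2, 3, 4, 5, 6, 7, 8, 9} — every leg is covered.
No 3 of the 7 crews cover everything (all 35 combinations miss at least one leg), so 4 is optimal.

4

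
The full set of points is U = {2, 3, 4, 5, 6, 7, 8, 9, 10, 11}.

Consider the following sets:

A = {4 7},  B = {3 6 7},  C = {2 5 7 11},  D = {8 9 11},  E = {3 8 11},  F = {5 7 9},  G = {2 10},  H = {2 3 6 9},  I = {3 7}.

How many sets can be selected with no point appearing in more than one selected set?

3

A, E, G are pairwise disjoint (A={4,7}; E={3,8,11}; G={2,10}).
Every remaining set overlaps one of these, and no 4 of the listed sets are pairwise disjoint, so 3 is the maximum.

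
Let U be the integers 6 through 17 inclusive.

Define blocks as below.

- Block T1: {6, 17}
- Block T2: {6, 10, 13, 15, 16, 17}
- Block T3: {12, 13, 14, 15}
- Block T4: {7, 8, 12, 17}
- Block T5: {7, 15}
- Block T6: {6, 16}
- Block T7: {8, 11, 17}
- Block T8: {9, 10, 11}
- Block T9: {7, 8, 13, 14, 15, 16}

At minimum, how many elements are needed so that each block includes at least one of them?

4

H = {9, 15, 16, 17} meets every block (each contains at least one member of H), and |H| = 4.
No choice of 3 elements meets every block, so 4 is the minimum.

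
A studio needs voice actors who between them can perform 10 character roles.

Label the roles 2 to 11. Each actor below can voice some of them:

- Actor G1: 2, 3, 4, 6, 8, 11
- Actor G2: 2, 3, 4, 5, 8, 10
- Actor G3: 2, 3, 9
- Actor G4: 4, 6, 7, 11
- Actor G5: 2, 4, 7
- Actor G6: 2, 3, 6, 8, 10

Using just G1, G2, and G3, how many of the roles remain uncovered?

1

Union of G1, G2, G3 = {2, 3, 4, 5, 6, 8, 9, 10, 11}.
Not covered: 7 — 1 role.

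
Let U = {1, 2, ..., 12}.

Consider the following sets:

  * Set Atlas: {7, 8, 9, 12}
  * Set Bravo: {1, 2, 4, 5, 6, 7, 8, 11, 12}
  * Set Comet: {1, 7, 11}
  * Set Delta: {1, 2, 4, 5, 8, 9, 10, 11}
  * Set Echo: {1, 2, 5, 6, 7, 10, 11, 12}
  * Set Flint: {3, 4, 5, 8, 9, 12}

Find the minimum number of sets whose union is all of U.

2

Echo and Flint cover everything between them: the union {1, 2, 3, 4, 5, 6, 7, 8, 9, 10, 11, 12} is all of U.
No single set has all 12 points (the largest, Bravo, has 9), so 2 is optimal.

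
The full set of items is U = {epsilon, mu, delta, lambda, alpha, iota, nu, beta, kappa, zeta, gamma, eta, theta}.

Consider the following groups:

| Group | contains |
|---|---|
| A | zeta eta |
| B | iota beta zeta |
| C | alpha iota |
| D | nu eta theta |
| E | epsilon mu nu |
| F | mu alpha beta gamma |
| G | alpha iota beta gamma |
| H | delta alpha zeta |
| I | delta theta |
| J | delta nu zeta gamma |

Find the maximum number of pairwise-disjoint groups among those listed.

4

A, E, G, I are pairwise disjoint (A={zeta,eta}; E={epsilon,mu,nu}; G={alpha,iota,beta,gamma}; I={delta,theta}).
Every remaining group overlaps one of these, and no 5 of the listed groups are pairwise disjoint, so 4 is the maximum.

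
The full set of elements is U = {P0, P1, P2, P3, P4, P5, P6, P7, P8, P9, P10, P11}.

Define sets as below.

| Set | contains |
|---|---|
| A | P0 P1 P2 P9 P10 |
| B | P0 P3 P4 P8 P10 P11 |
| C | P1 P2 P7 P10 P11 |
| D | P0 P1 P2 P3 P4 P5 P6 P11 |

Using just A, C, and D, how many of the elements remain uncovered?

1

Union of A, C, D = {P0, P1, P2, P3, P4, P5, P6, P7, P9, P10, P11}.
Not covered: P8 — 1 element.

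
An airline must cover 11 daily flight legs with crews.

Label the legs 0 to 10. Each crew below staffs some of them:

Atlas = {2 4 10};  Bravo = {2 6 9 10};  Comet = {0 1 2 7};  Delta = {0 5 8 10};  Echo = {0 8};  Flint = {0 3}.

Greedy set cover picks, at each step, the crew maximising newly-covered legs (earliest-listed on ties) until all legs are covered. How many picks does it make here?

Greedy: pick Bravo (covers 4 new) → pick Comet (covers 3 new) → pick Delta (covers 2 new) → pick Atlas (covers 1 new) → pick Flint (covers 1 new). Total picks: 5.

5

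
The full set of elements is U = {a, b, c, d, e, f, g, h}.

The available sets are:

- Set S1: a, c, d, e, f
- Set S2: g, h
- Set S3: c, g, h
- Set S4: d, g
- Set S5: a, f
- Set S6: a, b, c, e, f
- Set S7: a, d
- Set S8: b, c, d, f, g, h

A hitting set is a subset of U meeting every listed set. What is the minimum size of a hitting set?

2

The 2 elements {a, g} hit every set.
The sets S2, S7 are pairwise disjoint, so any hitting set needs a separate element for each — at least 2. Hence 2 is optimal.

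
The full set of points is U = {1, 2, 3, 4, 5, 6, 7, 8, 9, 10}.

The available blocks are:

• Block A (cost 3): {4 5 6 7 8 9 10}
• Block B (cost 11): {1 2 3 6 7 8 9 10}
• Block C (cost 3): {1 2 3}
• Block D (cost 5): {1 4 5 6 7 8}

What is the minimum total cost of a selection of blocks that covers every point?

6

A, C together cover every point (A ∪ C = {1, 2, 3, 4, 5, 6, 7, 8, 9, 10}); total cost 3 + 3 = 6.
No covering selection has total cost below 6.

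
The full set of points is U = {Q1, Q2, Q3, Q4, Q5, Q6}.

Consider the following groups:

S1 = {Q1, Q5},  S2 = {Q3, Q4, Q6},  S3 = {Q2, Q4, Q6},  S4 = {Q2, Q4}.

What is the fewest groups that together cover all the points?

S1 and S2 and S3 together: S1 ∪ S2 ∪ S3 = {Q1, Q2, Q3, Q4, Q5, Q6} — every point is covered.
Only S1 contains Q1, so S1 is forced; the remaining 4 points need at least 2 more groups (each remaining group adds at most 3) — so at least 3 groups are needed, and 3 is optimal.

3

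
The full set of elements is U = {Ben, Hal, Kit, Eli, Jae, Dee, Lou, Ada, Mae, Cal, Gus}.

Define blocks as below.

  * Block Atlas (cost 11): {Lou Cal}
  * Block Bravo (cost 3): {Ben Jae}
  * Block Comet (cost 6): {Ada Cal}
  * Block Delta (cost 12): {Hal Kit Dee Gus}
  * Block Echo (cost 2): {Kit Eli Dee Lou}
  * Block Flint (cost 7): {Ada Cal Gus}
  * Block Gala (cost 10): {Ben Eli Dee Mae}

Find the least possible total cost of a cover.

33

Bravo, Comet, Delta, Echo, Gala together cover every element (Bravo ∪ Comet ∪ Delta ∪ Echo ∪ Gala = {Ben, Hal, Kit, Eli, Jae, Dee, Lou, Ada, Mae, Cal, Gus}); total cost 3 + 6 + 12 + 2 + 10 = 33.
The greedy pick Echo, Bravo, Flint, Gala, Delta costs 34; no covering selection beats 33.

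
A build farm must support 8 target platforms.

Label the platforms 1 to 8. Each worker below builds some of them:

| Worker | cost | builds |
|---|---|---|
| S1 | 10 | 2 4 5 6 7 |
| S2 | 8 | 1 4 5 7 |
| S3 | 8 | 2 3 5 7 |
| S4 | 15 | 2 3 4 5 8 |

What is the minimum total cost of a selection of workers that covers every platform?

S1, S2, S4 together cover every platform (S1 ∪ S2 ∪ S4 = {1, 2, 3, 4, 5, 6, 7, 8}); total cost 10 + 8 + 15 = 33.
No covering selection has total cost below 33.

33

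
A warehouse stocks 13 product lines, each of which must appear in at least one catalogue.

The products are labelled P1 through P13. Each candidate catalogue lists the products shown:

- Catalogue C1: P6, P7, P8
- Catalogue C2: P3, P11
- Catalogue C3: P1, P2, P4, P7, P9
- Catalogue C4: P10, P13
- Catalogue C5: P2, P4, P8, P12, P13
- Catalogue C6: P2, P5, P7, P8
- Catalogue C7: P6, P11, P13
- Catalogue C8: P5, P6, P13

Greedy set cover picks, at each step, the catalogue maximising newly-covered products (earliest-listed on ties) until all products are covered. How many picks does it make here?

5

Greedy: pick C3 (covers 5 new) → pick C5 (covers 3 new) → pick C2 (covers 2 new) → pick C8 (covers 2 new) → pick C4 (covers 1 new). Total picks: 5.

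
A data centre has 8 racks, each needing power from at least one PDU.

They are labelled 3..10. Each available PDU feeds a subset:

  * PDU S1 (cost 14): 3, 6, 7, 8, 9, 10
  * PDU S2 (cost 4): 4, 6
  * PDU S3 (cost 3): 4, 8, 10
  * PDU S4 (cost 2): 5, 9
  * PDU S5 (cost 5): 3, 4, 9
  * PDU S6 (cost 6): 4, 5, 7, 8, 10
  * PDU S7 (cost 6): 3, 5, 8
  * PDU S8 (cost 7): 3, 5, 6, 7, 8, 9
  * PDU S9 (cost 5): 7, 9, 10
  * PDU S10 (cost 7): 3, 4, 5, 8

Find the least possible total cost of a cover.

10

S3, S8 together cover every rack (S3 ∪ S8 = {3, 4, 5, 6, 7, 8, 9, 10}); total cost 3 + 7 = 10.
The greedy pick S3, S4, S8 costs 12; no covering selection beats 10.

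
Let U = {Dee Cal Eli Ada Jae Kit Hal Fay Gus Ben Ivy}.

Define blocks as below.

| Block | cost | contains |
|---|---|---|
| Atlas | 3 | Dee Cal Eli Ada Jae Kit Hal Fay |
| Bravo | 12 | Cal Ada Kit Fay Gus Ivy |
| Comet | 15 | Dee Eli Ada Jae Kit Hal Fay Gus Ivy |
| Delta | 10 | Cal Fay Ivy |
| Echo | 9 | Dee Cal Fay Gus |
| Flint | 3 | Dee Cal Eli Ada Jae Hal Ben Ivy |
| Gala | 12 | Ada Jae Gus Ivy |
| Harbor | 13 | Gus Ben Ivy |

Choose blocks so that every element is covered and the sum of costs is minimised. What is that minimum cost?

Atlas, Echo, Flint together cover every element (Atlas ∪ Echo ∪ Flint = {Dee, Cal, Eli, Ada, Jae, Kit, Hal, Fay, Gus, Ben, Ivy}); total cost 3 + 9 + 3 = 15.
No covering selection has total cost below 15.

15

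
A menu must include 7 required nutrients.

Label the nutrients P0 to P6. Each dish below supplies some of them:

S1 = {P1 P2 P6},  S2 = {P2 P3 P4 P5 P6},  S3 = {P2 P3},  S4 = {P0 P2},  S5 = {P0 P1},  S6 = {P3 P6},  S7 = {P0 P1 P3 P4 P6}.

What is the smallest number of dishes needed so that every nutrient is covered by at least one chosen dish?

Take {S2, S5}. Their union is {P0, P1, P2, P3, P4, P5, P6}, which is all 7 nutrients.
No single dish has all 7 nutrients (the largest, S2, has 5), so 2 is optimal.

2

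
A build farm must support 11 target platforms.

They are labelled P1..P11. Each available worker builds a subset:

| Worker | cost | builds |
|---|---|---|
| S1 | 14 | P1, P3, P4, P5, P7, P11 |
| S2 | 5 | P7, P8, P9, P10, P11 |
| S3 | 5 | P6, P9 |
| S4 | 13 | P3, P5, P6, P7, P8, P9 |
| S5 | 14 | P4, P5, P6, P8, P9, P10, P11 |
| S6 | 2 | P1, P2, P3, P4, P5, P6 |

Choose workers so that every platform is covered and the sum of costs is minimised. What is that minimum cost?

7

S2, S6 together cover every platform (S2 ∪ S6 = {P1, P2, P3, P4, P5, P6, P7, P8, P9, P10, P11}); total cost 5 + 2 = 7.
No covering selection has total cost below 7.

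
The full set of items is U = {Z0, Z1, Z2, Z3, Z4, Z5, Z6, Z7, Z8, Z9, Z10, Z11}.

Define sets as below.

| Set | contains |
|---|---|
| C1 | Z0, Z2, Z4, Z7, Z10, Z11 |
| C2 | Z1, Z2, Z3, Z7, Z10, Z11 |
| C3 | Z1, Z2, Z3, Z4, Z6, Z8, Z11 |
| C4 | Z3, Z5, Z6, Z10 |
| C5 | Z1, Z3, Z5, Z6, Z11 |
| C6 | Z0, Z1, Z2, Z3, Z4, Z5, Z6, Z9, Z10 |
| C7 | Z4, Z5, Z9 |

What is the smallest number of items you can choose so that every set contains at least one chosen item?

2

H = {Z5, Z11} meets every set (each contains at least one member of H), and |H| = 2.
The sets C2, C7 are pairwise disjoint, so any hitting set needs a separate item for each — at least 2. Hence 2 is optimal.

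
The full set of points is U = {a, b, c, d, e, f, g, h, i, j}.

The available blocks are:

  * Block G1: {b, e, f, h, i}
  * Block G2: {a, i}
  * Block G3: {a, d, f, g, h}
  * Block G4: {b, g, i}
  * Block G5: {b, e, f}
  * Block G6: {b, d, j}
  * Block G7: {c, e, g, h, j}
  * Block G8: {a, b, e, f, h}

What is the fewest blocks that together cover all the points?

G1, G3, and G7 cover everything between them: the union {a, b, c, d, e, f, g, h, i, j} is all of U.
Only G7 contains c, so G7 is forced; the remaining 5 points need at least 2 more blocks (each remaining block adds at most 3) — so at least 3 blocks are needed, and 3 is optimal.

3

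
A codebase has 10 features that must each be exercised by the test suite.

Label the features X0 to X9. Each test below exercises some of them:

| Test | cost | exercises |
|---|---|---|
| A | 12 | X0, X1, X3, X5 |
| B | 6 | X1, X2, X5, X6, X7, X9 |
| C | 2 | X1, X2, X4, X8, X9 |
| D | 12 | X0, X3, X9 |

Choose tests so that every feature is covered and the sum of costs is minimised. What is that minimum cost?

20

A, B, C together cover every feature (A ∪ B ∪ C = {X0, X1, X2, X3, X4, X5, X6, X7, X8, X9}); total cost 12 + 6 + 2 = 20.
No covering selection has total cost below 20.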